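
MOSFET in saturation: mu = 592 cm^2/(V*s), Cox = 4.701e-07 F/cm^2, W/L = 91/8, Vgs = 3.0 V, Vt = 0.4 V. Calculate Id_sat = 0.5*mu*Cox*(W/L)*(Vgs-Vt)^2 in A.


Step 1: Overdrive voltage Vov = Vgs - Vt = 3.0 - 0.4 = 2.6 V
Step 2: W/L = 91/8 = 11.375
Step 3: Id = 0.5 * 592 * 4.701e-07 * 11.375 * 2.6^2
Step 4: Id = 1.07e-02 A

1.07e-02


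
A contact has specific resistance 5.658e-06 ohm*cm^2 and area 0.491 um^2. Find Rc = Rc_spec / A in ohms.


Step 1: Convert area to cm^2: 0.491 um^2 = 4.9100e-09 cm^2
Step 2: Rc = Rc_spec / A = 5.658e-06 / 4.9100e-09
Step 3: Rc = 1.15e+03 ohms

1.15e+03


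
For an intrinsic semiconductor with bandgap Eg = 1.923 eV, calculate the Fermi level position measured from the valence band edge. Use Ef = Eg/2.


Step 1: For an intrinsic semiconductor, the Fermi level sits at midgap.
Step 2: Ef = Eg / 2 = 1.923 / 2 = 0.9615 eV

0.9615


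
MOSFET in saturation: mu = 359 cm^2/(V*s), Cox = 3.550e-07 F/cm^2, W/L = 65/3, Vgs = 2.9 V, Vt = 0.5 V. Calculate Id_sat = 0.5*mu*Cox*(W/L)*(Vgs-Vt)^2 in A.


Step 1: Overdrive voltage Vov = Vgs - Vt = 2.9 - 0.5 = 2.4 V
Step 2: W/L = 65/3 = 21.6667
Step 3: Id = 0.5 * 359 * 3.550e-07 * 21.6667 * 2.4^2
Step 4: Id = 7.95e-03 A

7.95e-03


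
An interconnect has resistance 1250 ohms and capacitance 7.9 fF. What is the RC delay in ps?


Step 1: tau = R * C
Step 2: tau = 1250 * 7.9 fF = 1250 * 7.9e-15 F
Step 3: tau = 9.875e-12 s = 9.875 ps

9.875


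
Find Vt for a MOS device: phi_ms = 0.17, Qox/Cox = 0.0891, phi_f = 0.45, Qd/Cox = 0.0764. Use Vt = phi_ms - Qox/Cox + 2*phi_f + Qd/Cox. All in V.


Step 1: Vt = phi_ms - Qox/Cox + 2*phi_f + Qd/Cox
Step 2: Vt = 0.17 - 0.0891 + 2*0.45 + 0.0764
Step 3: Vt = 0.17 - 0.0891 + 0.9 + 0.0764
Step 4: Vt = 1.0573 V

1.0573


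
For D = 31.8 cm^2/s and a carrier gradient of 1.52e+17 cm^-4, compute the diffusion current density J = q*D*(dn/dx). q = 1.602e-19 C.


Step 1: J = q * D * (dn/dx)
Step 2: J = 1.602e-19 * 31.8 * 1.52e+17
Step 3: J = 7.74e-01 A/cm^2

7.74e-01


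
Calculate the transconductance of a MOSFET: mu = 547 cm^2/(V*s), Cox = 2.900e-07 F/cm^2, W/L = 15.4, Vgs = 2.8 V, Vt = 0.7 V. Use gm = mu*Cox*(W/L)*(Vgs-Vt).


Step 1: Vov = Vgs - Vt = 2.8 - 0.7 = 2.1 V
Step 2: gm = mu * Cox * (W/L) * Vov
Step 3: gm = 547 * 2.900e-07 * 15.4 * 2.1 = 5.13e-03 S

5.13e-03


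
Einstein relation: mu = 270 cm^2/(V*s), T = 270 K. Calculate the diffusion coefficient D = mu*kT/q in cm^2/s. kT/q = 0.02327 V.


Step 1: D = mu * (kT/q)
Step 2: D = 270 * 0.02327
Step 3: D = 6.28 cm^2/s

6.28


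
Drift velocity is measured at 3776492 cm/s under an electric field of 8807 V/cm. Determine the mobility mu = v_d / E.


Step 1: mu = v_d / E
Step 2: mu = 3776492 / 8807
Step 3: mu = 428.81 cm^2/(V*s)

428.81


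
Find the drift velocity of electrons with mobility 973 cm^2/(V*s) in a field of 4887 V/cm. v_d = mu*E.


Step 1: v_d = mu * E
Step 2: v_d = 973 * 4887 = 4755051
Step 3: v_d = 4.76e+06 cm/s

4.76e+06


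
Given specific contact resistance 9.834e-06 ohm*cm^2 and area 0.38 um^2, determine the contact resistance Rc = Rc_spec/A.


Step 1: Convert area to cm^2: 0.38 um^2 = 3.8000e-09 cm^2
Step 2: Rc = Rc_spec / A = 9.834e-06 / 3.8000e-09
Step 3: Rc = 2.59e+03 ohms

2.59e+03


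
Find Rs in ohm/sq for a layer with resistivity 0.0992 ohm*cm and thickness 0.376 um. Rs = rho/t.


Step 1: Convert thickness to cm: t = 0.376 um = 3.7600e-05 cm
Step 2: Rs = rho / t = 0.0992 / 3.7600e-05
Step 3: Rs = 2638.3 ohm/sq

2638.3


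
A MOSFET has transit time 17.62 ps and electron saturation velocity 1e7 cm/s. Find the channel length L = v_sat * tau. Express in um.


Step 1: tau in seconds = 17.62 ps * 1e-12 = 1.7620e-11 s
Step 2: L = v_sat * tau = 1e7 * 1.7620e-11 = 1.7620e-04 cm
Step 3: L in um = 1.7620e-04 * 1e4 = 1.762 um

1.762


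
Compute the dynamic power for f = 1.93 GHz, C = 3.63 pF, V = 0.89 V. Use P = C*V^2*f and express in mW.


Step 1: V^2 = 0.89^2 = 0.7921 V^2
Step 2: P = C*V^2*f = 3.63e-12 F * 0.7921 * 1.93e9 Hz
Step 3: P = 5.54937339e-03 W
Step 4: P = 5.549 mW

5.549


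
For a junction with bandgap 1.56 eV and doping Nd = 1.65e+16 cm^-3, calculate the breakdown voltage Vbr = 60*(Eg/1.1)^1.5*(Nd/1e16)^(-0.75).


Step 1: Eg/1.1 = 1.56/1.1 = 1.418182
Step 2: (Eg/1.1)^1.5 = 1.418182^1.5 = 1.688877
Step 3: (Nd/1e16)^(-0.75) = (1.65)^(-0.75) = 0.686890
Step 4: Vbr = 60 * 1.688877 * 0.686890 = 69.6 V

69.6


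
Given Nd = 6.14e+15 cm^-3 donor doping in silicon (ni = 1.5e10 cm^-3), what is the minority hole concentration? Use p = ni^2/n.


Step 1: Since Nd >> ni, n ≈ Nd = 6.14e+15 cm^-3
Step 2: p = ni^2 / n = (1.5e10)^2 / 6.14e+15
Step 3: p = 2.25e20 / 6.14e+15 = 3.66e+04 cm^-3

3.66e+04


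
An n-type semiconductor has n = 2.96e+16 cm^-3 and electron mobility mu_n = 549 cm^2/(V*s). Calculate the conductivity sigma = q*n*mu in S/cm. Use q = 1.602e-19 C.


Step 1: sigma = q * n * mu
Step 2: sigma = 1.602e-19 * 2.96e+16 * 549
Step 3: sigma = 2.603e+00 S/cm

2.603e+00


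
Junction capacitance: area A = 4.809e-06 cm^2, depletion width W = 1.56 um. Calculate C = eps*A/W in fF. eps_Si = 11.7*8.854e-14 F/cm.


Step 1: eps_Si = 11.7 * 8.854e-14 = 1.035918e-12 F/cm
Step 2: W in cm = 1.56 * 1e-4 = 1.56e-04 cm
Step 3: C = 1.035918e-12 * 4.809e-06 / 1.56e-04 = 3.193416e-14 F
Step 4: C = 31.93 fF

31.93


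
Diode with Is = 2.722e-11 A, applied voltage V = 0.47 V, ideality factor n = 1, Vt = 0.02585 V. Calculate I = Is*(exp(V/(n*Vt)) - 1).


Step 1: V/(n*Vt) = 0.47/(1*0.02585) = 18.1818
Step 2: exp(18.1818) = 7.8751e+07
Step 3: I = 2.722e-11 * (7.8751e+07 - 1) = 2.14e-03 A

2.14e-03


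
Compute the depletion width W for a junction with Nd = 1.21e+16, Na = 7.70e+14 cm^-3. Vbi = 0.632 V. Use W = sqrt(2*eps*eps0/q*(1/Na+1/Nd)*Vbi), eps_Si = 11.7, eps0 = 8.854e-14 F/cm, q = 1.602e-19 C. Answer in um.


Step 1: 1/Na + 1/Nd = 1/7.70e+14 + 1/1.21e+16 = 1.38135e-15
Step 2: 2*eps*eps0/q = 2*11.7*8.854e-14/1.602e-19 = 1.293281e+07
Step 3: W^2 = 1.293281e+07 * 1.38135e-15 * 0.632 = 1.12905e-08
Step 4: W = sqrt(1.12905e-08) = 1.063e-04 cm = 1.063 um

1.063


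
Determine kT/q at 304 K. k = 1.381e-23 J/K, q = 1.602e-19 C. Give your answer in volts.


Step 1: kT = 1.381e-23 * 304 = 4.19824e-21 J
Step 2: Vt = kT/q = 4.19824e-21 / 1.602e-19
Step 3: Vt = 0.02621 V

0.02621


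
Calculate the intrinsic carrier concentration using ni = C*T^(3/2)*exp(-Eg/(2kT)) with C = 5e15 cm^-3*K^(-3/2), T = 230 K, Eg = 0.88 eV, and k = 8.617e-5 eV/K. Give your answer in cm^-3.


Step 1: Compute kT = 8.617e-5 * 230 = 0.0198191 eV
Step 2: Exponent = -Eg/(2kT) = -0.88/(2*0.0198191) = -22.20081
Step 3: T^(3/2) = 230^1.5 = 3488.12
Step 4: ni = 5e15 * 3488.12 * exp(-22.20081) = 3.98e+09 cm^-3

3.98e+09


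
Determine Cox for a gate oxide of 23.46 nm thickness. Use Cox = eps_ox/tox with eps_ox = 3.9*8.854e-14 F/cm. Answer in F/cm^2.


Step 1: eps_ox = 3.9 * 8.854e-14 = 3.45306e-13 F/cm
Step 2: tox in cm = 23.46 nm * 1e-7 = 2.3460e-06 cm
Step 3: Cox = 3.45306e-13 / 2.3460e-06 = 1.47e-07 F/cm^2

1.47e-07


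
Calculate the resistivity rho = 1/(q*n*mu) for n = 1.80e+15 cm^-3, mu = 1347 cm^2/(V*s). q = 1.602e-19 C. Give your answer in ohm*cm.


Step 1: sigma = q * n * mu = 1.602e-19 * 1.80e+15 * 1347 = 3.88421e-01 S/cm
Step 2: rho = 1 / sigma = 1 / 3.88421e-01 = 2.575 ohm*cm

2.575


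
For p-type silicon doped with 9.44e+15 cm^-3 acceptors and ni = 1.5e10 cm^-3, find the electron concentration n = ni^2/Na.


Step 1: Majority hole concentration p ≈ Na = 9.44e+15 cm^-3
Step 2: n = ni^2 / Na = (1.5e10)^2 / 9.44e+15
Step 3: n = 2.38e+04 cm^-3

2.38e+04


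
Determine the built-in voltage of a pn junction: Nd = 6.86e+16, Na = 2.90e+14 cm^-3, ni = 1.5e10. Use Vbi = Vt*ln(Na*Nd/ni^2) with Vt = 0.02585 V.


Step 1: Compute Na*Nd/ni^2 = 2.90e+14 * 6.86e+16 / (1.5e10)^2 = 8.8418e+10
Step 2: ln(8.8418e+10) = 25.2053
Step 3: Vbi = 0.02585 * 25.2053 = 0.652 V

0.652


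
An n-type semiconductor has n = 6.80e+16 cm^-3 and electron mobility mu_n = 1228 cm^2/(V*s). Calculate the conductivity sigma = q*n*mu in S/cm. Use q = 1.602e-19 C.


Step 1: sigma = q * n * mu
Step 2: sigma = 1.602e-19 * 6.80e+16 * 1228
Step 3: sigma = 1.338e+01 S/cm

1.338e+01


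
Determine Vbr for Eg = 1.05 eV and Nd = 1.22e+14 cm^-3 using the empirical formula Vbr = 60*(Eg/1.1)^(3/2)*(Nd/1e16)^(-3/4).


Step 1: Eg/1.1 = 1.05/1.1 = 0.954545
Step 2: (Eg/1.1)^1.5 = 0.954545^1.5 = 0.932598
Step 3: (Nd/1e16)^(-0.75) = (0.0122)^(-0.75) = 27.241444
Step 4: Vbr = 60 * 0.932598 * 27.241444 = 1524.3 V

1524.3


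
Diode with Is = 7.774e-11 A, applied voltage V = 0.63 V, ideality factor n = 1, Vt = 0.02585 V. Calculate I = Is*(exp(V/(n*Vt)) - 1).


Step 1: V/(n*Vt) = 0.63/(1*0.02585) = 24.3714
Step 2: exp(24.3714) = 3.8403e+10
Step 3: I = 7.774e-11 * (3.8403e+10 - 1) = 2.99e+00 A

2.99e+00


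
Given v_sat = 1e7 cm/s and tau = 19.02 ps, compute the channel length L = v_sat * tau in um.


Step 1: tau in seconds = 19.02 ps * 1e-12 = 1.9020e-11 s
Step 2: L = v_sat * tau = 1e7 * 1.9020e-11 = 1.9020e-04 cm
Step 3: L in um = 1.9020e-04 * 1e4 = 1.902 um

1.902


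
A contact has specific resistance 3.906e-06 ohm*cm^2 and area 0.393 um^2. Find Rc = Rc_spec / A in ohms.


Step 1: Convert area to cm^2: 0.393 um^2 = 3.9300e-09 cm^2
Step 2: Rc = Rc_spec / A = 3.906e-06 / 3.9300e-09
Step 3: Rc = 9.94e+02 ohms

9.94e+02


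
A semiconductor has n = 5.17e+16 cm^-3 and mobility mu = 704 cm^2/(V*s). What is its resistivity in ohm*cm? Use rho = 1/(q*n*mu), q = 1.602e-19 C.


Step 1: sigma = q * n * mu = 1.602e-19 * 5.17e+16 * 704 = 5.83077e+00 S/cm
Step 2: rho = 1 / sigma = 1 / 5.83077e+00 = 0.1715 ohm*cm

0.1715


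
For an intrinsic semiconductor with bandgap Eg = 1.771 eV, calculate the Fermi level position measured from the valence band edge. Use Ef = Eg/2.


Step 1: For an intrinsic semiconductor, the Fermi level sits at midgap.
Step 2: Ef = Eg / 2 = 1.771 / 2 = 0.8855 eV

0.8855


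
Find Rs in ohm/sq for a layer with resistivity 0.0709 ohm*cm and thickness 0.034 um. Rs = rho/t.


Step 1: Convert thickness to cm: t = 0.034 um = 3.4000e-06 cm
Step 2: Rs = rho / t = 0.0709 / 3.4000e-06
Step 3: Rs = 20852.9 ohm/sq

20852.9


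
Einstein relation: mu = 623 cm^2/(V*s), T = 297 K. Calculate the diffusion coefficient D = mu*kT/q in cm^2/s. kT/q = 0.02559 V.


Step 1: D = mu * (kT/q)
Step 2: D = 623 * 0.02559
Step 3: D = 15.94 cm^2/s

15.94


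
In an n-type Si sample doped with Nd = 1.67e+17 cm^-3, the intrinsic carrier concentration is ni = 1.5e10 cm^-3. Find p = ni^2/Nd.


Step 1: Since Nd >> ni, n ≈ Nd = 1.67e+17 cm^-3
Step 2: p = ni^2 / n = (1.5e10)^2 / 1.67e+17
Step 3: p = 2.25e20 / 1.67e+17 = 1.35e+03 cm^-3

1.35e+03


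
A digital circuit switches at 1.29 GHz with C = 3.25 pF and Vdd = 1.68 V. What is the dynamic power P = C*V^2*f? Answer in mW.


Step 1: V^2 = 1.68^2 = 2.8224 V^2
Step 2: P = C*V^2*f = 3.25e-12 F * 2.8224 * 1.29e9 Hz
Step 3: P = 1.1832912e-02 W
Step 4: P = 11.833 mW

11.833


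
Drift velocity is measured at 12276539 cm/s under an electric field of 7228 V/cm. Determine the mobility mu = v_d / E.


Step 1: mu = v_d / E
Step 2: mu = 12276539 / 7228
Step 3: mu = 1698.47 cm^2/(V*s)

1698.47


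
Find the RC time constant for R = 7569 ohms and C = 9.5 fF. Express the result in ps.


Step 1: tau = R * C
Step 2: tau = 7569 * 9.5 fF = 7569 * 9.5e-15 F
Step 3: tau = 7.19055e-11 s = 71.9055 ps

71.9055


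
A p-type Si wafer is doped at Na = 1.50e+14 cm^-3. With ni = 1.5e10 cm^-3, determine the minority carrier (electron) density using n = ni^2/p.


Step 1: Majority hole concentration p ≈ Na = 1.50e+14 cm^-3
Step 2: n = ni^2 / Na = (1.5e10)^2 / 1.50e+14
Step 3: n = 1.50e+06 cm^-3

1.50e+06


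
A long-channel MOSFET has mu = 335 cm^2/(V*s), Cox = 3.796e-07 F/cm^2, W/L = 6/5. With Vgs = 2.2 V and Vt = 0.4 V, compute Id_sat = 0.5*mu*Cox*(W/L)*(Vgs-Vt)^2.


Step 1: Overdrive voltage Vov = Vgs - Vt = 2.2 - 0.4 = 1.8 V
Step 2: W/L = 6/5 = 1.2
Step 3: Id = 0.5 * 335 * 3.796e-07 * 1.2 * 1.8^2
Step 4: Id = 2.47e-04 A

2.47e-04


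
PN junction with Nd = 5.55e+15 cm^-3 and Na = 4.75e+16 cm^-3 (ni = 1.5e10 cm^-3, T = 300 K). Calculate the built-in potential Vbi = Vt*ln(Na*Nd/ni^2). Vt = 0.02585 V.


Step 1: Compute Na*Nd/ni^2 = 4.75e+16 * 5.55e+15 / (1.5e10)^2 = 1.1717e+12
Step 2: ln(1.1717e+12) = 27.7895
Step 3: Vbi = 0.02585 * 27.7895 = 0.718 V

0.718


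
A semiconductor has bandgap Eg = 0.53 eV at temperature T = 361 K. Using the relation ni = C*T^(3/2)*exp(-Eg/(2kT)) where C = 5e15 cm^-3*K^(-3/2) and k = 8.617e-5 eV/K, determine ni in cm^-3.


Step 1: Compute kT = 8.617e-5 * 361 = 0.03110737 eV
Step 2: Exponent = -Eg/(2kT) = -0.53/(2*0.03110737) = -8.51888
Step 3: T^(3/2) = 361^1.5 = 6859.00
Step 4: ni = 5e15 * 6859.00 * exp(-8.51888) = 6.85e+15 cm^-3

6.85e+15


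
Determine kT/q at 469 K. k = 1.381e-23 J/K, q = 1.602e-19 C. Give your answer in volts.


Step 1: kT = 1.381e-23 * 469 = 6.47689e-21 J
Step 2: Vt = kT/q = 6.47689e-21 / 1.602e-19
Step 3: Vt = 0.04043 V

0.04043


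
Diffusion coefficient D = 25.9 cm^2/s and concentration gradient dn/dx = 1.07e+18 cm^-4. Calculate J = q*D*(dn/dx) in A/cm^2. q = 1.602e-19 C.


Step 1: J = q * D * (dn/dx)
Step 2: J = 1.602e-19 * 25.9 * 1.07e+18
Step 3: J = 4.44e+00 A/cm^2

4.44e+00


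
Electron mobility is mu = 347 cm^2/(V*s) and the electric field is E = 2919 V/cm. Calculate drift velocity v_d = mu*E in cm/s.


Step 1: v_d = mu * E
Step 2: v_d = 347 * 2919 = 1012893
Step 3: v_d = 1.01e+06 cm/s

1.01e+06


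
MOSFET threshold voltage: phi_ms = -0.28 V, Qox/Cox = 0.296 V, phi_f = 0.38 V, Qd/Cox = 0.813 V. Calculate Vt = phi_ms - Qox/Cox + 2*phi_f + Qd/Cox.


Step 1: Vt = phi_ms - Qox/Cox + 2*phi_f + Qd/Cox
Step 2: Vt = -0.28 - 0.296 + 2*0.38 + 0.813
Step 3: Vt = -0.28 - 0.296 + 0.76 + 0.813
Step 4: Vt = 0.997 V

0.997


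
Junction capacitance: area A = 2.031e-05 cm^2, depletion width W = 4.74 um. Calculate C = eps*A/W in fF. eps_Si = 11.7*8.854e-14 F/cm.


Step 1: eps_Si = 11.7 * 8.854e-14 = 1.035918e-12 F/cm
Step 2: W in cm = 4.74 * 1e-4 = 4.74e-04 cm
Step 3: C = 1.035918e-12 * 2.031e-05 / 4.74e-04 = 4.438712e-14 F
Step 4: C = 44.39 fF

44.39


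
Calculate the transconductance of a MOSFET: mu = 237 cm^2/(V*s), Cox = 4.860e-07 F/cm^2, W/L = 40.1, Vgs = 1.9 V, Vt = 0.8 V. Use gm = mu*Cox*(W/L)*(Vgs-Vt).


Step 1: Vov = Vgs - Vt = 1.9 - 0.8 = 1.1 V
Step 2: gm = mu * Cox * (W/L) * Vov
Step 3: gm = 237 * 4.860e-07 * 40.1 * 1.1 = 5.08e-03 S

5.08e-03


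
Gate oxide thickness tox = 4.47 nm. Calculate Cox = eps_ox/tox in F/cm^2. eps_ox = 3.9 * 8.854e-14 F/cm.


Step 1: eps_ox = 3.9 * 8.854e-14 = 3.45306e-13 F/cm
Step 2: tox in cm = 4.47 nm * 1e-7 = 4.4700e-07 cm
Step 3: Cox = 3.45306e-13 / 4.4700e-07 = 7.72e-07 F/cm^2

7.72e-07


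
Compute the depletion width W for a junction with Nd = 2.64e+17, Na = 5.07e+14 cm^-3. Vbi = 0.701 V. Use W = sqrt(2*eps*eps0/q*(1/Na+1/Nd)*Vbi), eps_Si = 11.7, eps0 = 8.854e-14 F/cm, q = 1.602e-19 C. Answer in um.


Step 1: 1/Na + 1/Nd = 1/5.07e+14 + 1/2.64e+17 = 1.97617e-15
Step 2: 2*eps*eps0/q = 2*11.7*8.854e-14/1.602e-19 = 1.293281e+07
Step 3: W^2 = 1.293281e+07 * 1.97617e-15 * 0.701 = 1.79158e-08
Step 4: W = sqrt(1.79158e-08) = 1.338e-04 cm = 1.338 um

1.338


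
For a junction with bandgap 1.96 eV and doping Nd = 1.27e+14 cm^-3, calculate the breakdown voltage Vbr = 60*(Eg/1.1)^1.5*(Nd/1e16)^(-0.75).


Step 1: Eg/1.1 = 1.96/1.1 = 1.781818
Step 2: (Eg/1.1)^1.5 = 1.781818^1.5 = 2.378455
Step 3: (Nd/1e16)^(-0.75) = (0.0127)^(-0.75) = 26.433046
Step 4: Vbr = 60 * 2.378455 * 26.433046 = 3772.2 V

3772.2


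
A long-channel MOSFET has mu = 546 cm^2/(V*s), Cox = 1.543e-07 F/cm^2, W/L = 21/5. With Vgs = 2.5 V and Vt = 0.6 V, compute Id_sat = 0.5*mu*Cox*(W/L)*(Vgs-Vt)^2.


Step 1: Overdrive voltage Vov = Vgs - Vt = 2.5 - 0.6 = 1.9 V
Step 2: W/L = 21/5 = 4.2
Step 3: Id = 0.5 * 546 * 1.543e-07 * 4.2 * 1.9^2
Step 4: Id = 6.39e-04 A

6.39e-04


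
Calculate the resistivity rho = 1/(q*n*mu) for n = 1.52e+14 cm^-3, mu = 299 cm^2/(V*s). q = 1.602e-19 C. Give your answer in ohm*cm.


Step 1: sigma = q * n * mu = 1.602e-19 * 1.52e+14 * 299 = 7.28077e-03 S/cm
Step 2: rho = 1 / sigma = 1 / 7.28077e-03 = 137.3 ohm*cm

137.3


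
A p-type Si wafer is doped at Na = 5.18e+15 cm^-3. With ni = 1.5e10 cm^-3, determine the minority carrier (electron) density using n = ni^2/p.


Step 1: Majority hole concentration p ≈ Na = 5.18e+15 cm^-3
Step 2: n = ni^2 / Na = (1.5e10)^2 / 5.18e+15
Step 3: n = 4.34e+04 cm^-3

4.34e+04


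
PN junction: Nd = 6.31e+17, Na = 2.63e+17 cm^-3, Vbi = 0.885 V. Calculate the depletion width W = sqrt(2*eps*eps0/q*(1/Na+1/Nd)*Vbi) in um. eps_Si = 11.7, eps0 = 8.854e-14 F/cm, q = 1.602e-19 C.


Step 1: 1/Na + 1/Nd = 1/2.63e+17 + 1/6.31e+17 = 5.38707e-18
Step 2: 2*eps*eps0/q = 2*11.7*8.854e-14/1.602e-19 = 1.293281e+07
Step 3: W^2 = 1.293281e+07 * 5.38707e-18 * 0.885 = 6.16579e-11
Step 4: W = sqrt(6.16579e-11) = 7.852e-06 cm = 0.07852 um

0.07852


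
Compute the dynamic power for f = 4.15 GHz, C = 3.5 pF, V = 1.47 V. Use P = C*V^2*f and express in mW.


Step 1: V^2 = 1.47^2 = 2.1609 V^2
Step 2: P = C*V^2*f = 3.5e-12 F * 2.1609 * 4.15e9 Hz
Step 3: P = 3.13870725e-02 W
Step 4: P = 31.387 mW

31.387


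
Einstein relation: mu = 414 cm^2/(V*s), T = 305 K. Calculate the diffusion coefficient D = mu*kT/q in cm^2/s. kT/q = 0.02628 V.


Step 1: D = mu * (kT/q)
Step 2: D = 414 * 0.02628
Step 3: D = 10.88 cm^2/s

10.88


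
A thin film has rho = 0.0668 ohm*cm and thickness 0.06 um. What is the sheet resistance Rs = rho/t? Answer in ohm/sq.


Step 1: Convert thickness to cm: t = 0.06 um = 6.0000e-06 cm
Step 2: Rs = rho / t = 0.0668 / 6.0000e-06
Step 3: Rs = 11133.3 ohm/sq

11133.3


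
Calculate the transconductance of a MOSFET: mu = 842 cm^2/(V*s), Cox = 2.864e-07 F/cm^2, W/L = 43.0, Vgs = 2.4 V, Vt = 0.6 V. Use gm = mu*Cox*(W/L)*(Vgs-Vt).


Step 1: Vov = Vgs - Vt = 2.4 - 0.6 = 1.8 V
Step 2: gm = mu * Cox * (W/L) * Vov
Step 3: gm = 842 * 2.864e-07 * 43.0 * 1.8 = 1.87e-02 S

1.87e-02


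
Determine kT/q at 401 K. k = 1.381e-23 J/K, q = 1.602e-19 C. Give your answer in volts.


Step 1: kT = 1.381e-23 * 401 = 5.53781e-21 J
Step 2: Vt = kT/q = 5.53781e-21 / 1.602e-19
Step 3: Vt = 0.03457 V

0.03457


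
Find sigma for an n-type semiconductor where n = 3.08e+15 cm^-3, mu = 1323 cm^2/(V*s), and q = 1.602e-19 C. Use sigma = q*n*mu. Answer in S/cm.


Step 1: sigma = q * n * mu
Step 2: sigma = 1.602e-19 * 3.08e+15 * 1323
Step 3: sigma = 6.528e-01 S/cm

6.528e-01


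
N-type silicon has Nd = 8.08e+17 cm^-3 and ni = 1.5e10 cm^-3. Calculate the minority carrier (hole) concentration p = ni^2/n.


Step 1: Since Nd >> ni, n ≈ Nd = 8.08e+17 cm^-3
Step 2: p = ni^2 / n = (1.5e10)^2 / 8.08e+17
Step 3: p = 2.25e20 / 8.08e+17 = 2.78e+02 cm^-3

2.78e+02


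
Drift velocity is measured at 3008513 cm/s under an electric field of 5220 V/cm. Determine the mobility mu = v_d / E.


Step 1: mu = v_d / E
Step 2: mu = 3008513 / 5220
Step 3: mu = 576.34 cm^2/(V*s)

576.34


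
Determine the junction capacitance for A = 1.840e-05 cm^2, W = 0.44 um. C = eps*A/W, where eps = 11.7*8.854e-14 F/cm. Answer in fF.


Step 1: eps_Si = 11.7 * 8.854e-14 = 1.035918e-12 F/cm
Step 2: W in cm = 0.44 * 1e-4 = 4.40e-05 cm
Step 3: C = 1.035918e-12 * 1.840e-05 / 4.40e-05 = 4.332021e-13 F
Step 4: C = 433.2 fF

433.2


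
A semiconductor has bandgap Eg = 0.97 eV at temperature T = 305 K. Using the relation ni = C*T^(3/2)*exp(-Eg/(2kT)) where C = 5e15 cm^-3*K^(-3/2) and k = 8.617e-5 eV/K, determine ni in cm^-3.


Step 1: Compute kT = 8.617e-5 * 305 = 0.02628185 eV
Step 2: Exponent = -Eg/(2kT) = -0.97/(2*0.02628185) = -18.45380
Step 3: T^(3/2) = 305^1.5 = 5326.60
Step 4: ni = 5e15 * 5326.60 * exp(-18.45380) = 2.58e+11 cm^-3

2.58e+11


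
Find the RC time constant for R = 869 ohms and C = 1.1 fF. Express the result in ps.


Step 1: tau = R * C
Step 2: tau = 869 * 1.1 fF = 869 * 1.1e-15 F
Step 3: tau = 9.559e-13 s = 0.9559 ps

0.9559


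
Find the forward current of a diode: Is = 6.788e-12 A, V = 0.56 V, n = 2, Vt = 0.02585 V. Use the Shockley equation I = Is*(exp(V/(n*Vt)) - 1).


Step 1: V/(n*Vt) = 0.56/(2*0.02585) = 10.8317
Step 2: exp(10.8317) = 5.0600e+04
Step 3: I = 6.788e-12 * (5.0600e+04 - 1) = 3.43e-07 A

3.43e-07


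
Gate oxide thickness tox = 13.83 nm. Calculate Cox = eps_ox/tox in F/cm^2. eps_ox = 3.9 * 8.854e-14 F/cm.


Step 1: eps_ox = 3.9 * 8.854e-14 = 3.45306e-13 F/cm
Step 2: tox in cm = 13.83 nm * 1e-7 = 1.3830e-06 cm
Step 3: Cox = 3.45306e-13 / 1.3830e-06 = 2.50e-07 F/cm^2

2.50e-07


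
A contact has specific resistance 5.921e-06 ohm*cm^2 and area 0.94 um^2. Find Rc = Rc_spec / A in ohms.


Step 1: Convert area to cm^2: 0.94 um^2 = 9.4000e-09 cm^2
Step 2: Rc = Rc_spec / A = 5.921e-06 / 9.4000e-09
Step 3: Rc = 6.30e+02 ohms

6.30e+02


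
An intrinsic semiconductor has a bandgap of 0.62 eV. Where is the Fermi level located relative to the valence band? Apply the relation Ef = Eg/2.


Step 1: For an intrinsic semiconductor, the Fermi level sits at midgap.
Step 2: Ef = Eg / 2 = 0.62 / 2 = 0.31 eV

0.31


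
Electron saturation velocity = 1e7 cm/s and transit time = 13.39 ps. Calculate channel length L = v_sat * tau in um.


Step 1: tau in seconds = 13.39 ps * 1e-12 = 1.3390e-11 s
Step 2: L = v_sat * tau = 1e7 * 1.3390e-11 = 1.3390e-04 cm
Step 3: L in um = 1.3390e-04 * 1e4 = 1.339 um

1.339


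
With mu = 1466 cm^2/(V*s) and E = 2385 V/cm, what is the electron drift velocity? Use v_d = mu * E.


Step 1: v_d = mu * E
Step 2: v_d = 1466 * 2385 = 3496410
Step 3: v_d = 3.50e+06 cm/s

3.50e+06


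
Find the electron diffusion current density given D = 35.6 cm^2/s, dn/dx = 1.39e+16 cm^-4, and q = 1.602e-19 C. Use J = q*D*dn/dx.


Step 1: J = q * D * (dn/dx)
Step 2: J = 1.602e-19 * 35.6 * 1.39e+16
Step 3: J = 7.93e-02 A/cm^2

7.93e-02


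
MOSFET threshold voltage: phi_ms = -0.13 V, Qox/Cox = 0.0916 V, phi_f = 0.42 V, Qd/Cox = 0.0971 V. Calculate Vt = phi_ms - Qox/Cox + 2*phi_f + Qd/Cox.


Step 1: Vt = phi_ms - Qox/Cox + 2*phi_f + Qd/Cox
Step 2: Vt = -0.13 - 0.0916 + 2*0.42 + 0.0971
Step 3: Vt = -0.13 - 0.0916 + 0.84 + 0.0971
Step 4: Vt = 0.7155 V

0.7155


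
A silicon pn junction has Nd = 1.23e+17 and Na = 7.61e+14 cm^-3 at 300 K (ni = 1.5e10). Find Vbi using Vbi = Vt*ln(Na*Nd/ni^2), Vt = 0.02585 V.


Step 1: Compute Na*Nd/ni^2 = 7.61e+14 * 1.23e+17 / (1.5e10)^2 = 4.1601e+11
Step 2: ln(4.1601e+11) = 26.7540
Step 3: Vbi = 0.02585 * 26.7540 = 0.692 V

0.692


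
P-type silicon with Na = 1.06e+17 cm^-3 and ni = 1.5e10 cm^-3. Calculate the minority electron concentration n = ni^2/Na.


Step 1: Majority hole concentration p ≈ Na = 1.06e+17 cm^-3
Step 2: n = ni^2 / Na = (1.5e10)^2 / 1.06e+17
Step 3: n = 2.12e+03 cm^-3

2.12e+03


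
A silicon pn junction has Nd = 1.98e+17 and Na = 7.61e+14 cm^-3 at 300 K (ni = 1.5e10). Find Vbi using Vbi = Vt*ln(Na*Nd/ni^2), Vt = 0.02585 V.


Step 1: Compute Na*Nd/ni^2 = 7.61e+14 * 1.98e+17 / (1.5e10)^2 = 6.6968e+11
Step 2: ln(6.6968e+11) = 27.2301
Step 3: Vbi = 0.02585 * 27.2301 = 0.704 V

0.704


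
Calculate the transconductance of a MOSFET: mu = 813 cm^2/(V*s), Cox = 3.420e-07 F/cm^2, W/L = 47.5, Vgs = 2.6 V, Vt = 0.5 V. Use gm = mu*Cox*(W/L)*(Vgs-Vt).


Step 1: Vov = Vgs - Vt = 2.6 - 0.5 = 2.1 V
Step 2: gm = mu * Cox * (W/L) * Vov
Step 3: gm = 813 * 3.420e-07 * 47.5 * 2.1 = 2.77e-02 S

2.77e-02


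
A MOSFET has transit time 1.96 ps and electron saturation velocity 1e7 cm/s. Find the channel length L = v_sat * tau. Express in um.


Step 1: tau in seconds = 1.96 ps * 1e-12 = 1.9600e-12 s
Step 2: L = v_sat * tau = 1e7 * 1.9600e-12 = 1.9600e-05 cm
Step 3: L in um = 1.9600e-05 * 1e4 = 0.196 um

0.196


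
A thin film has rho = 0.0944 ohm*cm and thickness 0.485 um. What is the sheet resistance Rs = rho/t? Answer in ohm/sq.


Step 1: Convert thickness to cm: t = 0.485 um = 4.8500e-05 cm
Step 2: Rs = rho / t = 0.0944 / 4.8500e-05
Step 3: Rs = 1946.4 ohm/sq

1946.4


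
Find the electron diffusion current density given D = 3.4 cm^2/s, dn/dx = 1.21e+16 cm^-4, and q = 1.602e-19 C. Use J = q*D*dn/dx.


Step 1: J = q * D * (dn/dx)
Step 2: J = 1.602e-19 * 3.4 * 1.21e+16
Step 3: J = 6.59e-03 A/cm^2

6.59e-03


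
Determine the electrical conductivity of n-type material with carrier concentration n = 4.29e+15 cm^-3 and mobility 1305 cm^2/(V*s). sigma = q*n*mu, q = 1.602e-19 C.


Step 1: sigma = q * n * mu
Step 2: sigma = 1.602e-19 * 4.29e+15 * 1305
Step 3: sigma = 8.969e-01 S/cm

8.969e-01


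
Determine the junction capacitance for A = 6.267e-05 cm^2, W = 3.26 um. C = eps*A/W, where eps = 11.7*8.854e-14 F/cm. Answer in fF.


Step 1: eps_Si = 11.7 * 8.854e-14 = 1.035918e-12 F/cm
Step 2: W in cm = 3.26 * 1e-4 = 3.26e-04 cm
Step 3: C = 1.035918e-12 * 6.267e-05 / 3.26e-04 = 1.991441e-13 F
Step 4: C = 199.14 fF

199.14


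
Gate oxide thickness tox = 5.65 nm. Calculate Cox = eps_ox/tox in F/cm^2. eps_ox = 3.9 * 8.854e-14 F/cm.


Step 1: eps_ox = 3.9 * 8.854e-14 = 3.45306e-13 F/cm
Step 2: tox in cm = 5.65 nm * 1e-7 = 5.6500e-07 cm
Step 3: Cox = 3.45306e-13 / 5.6500e-07 = 6.11e-07 F/cm^2

6.11e-07


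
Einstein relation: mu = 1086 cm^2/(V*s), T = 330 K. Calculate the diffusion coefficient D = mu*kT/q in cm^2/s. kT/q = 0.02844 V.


Step 1: D = mu * (kT/q)
Step 2: D = 1086 * 0.02844
Step 3: D = 30.89 cm^2/s

30.89


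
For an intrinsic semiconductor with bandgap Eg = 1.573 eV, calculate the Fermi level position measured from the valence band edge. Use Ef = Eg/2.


Step 1: For an intrinsic semiconductor, the Fermi level sits at midgap.
Step 2: Ef = Eg / 2 = 1.573 / 2 = 0.7865 eV

0.7865


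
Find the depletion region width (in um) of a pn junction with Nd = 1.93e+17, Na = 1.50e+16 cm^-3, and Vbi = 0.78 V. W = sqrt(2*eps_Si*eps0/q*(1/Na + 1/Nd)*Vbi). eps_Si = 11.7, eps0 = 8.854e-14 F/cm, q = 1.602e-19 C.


Step 1: 1/Na + 1/Nd = 1/1.50e+16 + 1/1.93e+17 = 7.18480e-17
Step 2: 2*eps*eps0/q = 2*11.7*8.854e-14/1.602e-19 = 1.293281e+07
Step 3: W^2 = 1.293281e+07 * 7.18480e-17 * 0.78 = 7.24773e-10
Step 4: W = sqrt(7.24773e-10) = 2.692e-05 cm = 0.2692 um

0.2692


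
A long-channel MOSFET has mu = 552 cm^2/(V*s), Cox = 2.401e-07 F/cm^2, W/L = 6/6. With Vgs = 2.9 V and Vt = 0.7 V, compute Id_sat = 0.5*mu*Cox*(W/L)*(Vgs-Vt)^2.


Step 1: Overdrive voltage Vov = Vgs - Vt = 2.9 - 0.7 = 2.2 V
Step 2: W/L = 6/6 = 1
Step 3: Id = 0.5 * 552 * 2.401e-07 * 1 * 2.2^2
Step 4: Id = 3.21e-04 A

3.21e-04


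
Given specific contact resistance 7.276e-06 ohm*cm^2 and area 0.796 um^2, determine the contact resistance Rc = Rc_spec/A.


Step 1: Convert area to cm^2: 0.796 um^2 = 7.9600e-09 cm^2
Step 2: Rc = Rc_spec / A = 7.276e-06 / 7.9600e-09
Step 3: Rc = 9.14e+02 ohms

9.14e+02


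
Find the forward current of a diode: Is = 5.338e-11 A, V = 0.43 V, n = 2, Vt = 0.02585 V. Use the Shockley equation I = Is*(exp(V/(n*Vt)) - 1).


Step 1: V/(n*Vt) = 0.43/(2*0.02585) = 8.3172
Step 2: exp(8.3172) = 4.0937e+03
Step 3: I = 5.338e-11 * (4.0937e+03 - 1) = 2.18e-07 A

2.18e-07


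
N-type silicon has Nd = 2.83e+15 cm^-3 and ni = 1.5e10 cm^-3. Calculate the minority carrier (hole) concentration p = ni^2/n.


Step 1: Since Nd >> ni, n ≈ Nd = 2.83e+15 cm^-3
Step 2: p = ni^2 / n = (1.5e10)^2 / 2.83e+15
Step 3: p = 2.25e20 / 2.83e+15 = 7.95e+04 cm^-3

7.95e+04


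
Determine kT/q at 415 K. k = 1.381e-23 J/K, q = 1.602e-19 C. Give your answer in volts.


Step 1: kT = 1.381e-23 * 415 = 5.73115e-21 J
Step 2: Vt = kT/q = 5.73115e-21 / 1.602e-19
Step 3: Vt = 0.03577 V

0.03577


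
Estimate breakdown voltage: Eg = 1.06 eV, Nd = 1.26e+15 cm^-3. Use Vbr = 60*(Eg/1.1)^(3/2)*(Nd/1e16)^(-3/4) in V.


Step 1: Eg/1.1 = 1.06/1.1 = 0.963636
Step 2: (Eg/1.1)^1.5 = 0.963636^1.5 = 0.945953
Step 3: (Nd/1e16)^(-0.75) = (0.126)^(-0.75) = 4.728486
Step 4: Vbr = 60 * 0.945953 * 4.728486 = 268.4 V

268.4


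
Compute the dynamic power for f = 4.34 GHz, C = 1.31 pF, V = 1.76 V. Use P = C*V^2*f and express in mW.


Step 1: V^2 = 1.76^2 = 3.0976 V^2
Step 2: P = C*V^2*f = 1.31e-12 F * 3.0976 * 4.34e9 Hz
Step 3: P = 1.761109504e-02 W
Step 4: P = 17.611 mW

17.611


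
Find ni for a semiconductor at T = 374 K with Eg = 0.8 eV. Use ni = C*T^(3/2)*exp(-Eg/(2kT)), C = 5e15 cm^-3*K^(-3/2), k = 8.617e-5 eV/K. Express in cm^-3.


Step 1: Compute kT = 8.617e-5 * 374 = 0.03222758 eV
Step 2: Exponent = -Eg/(2kT) = -0.8/(2*0.03222758) = -12.41173
Step 3: T^(3/2) = 374^1.5 = 7232.82
Step 4: ni = 5e15 * 7232.82 * exp(-12.41173) = 1.47e+14 cm^-3

1.47e+14


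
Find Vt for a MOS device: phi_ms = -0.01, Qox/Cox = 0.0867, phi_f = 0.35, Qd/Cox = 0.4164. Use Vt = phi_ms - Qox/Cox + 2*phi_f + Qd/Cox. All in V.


Step 1: Vt = phi_ms - Qox/Cox + 2*phi_f + Qd/Cox
Step 2: Vt = -0.01 - 0.0867 + 2*0.35 + 0.4164
Step 3: Vt = -0.01 - 0.0867 + 0.7 + 0.4164
Step 4: Vt = 1.0197 V

1.0197


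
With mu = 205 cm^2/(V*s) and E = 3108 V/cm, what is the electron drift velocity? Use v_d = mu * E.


Step 1: v_d = mu * E
Step 2: v_d = 205 * 3108 = 637140
Step 3: v_d = 6.37e+05 cm/s

6.37e+05


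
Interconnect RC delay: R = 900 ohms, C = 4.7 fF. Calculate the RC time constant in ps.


Step 1: tau = R * C
Step 2: tau = 900 * 4.7 fF = 900 * 4.7e-15 F
Step 3: tau = 4.23e-12 s = 4.23 ps

4.23


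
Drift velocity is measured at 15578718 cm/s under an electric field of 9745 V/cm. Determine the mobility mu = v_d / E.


Step 1: mu = v_d / E
Step 2: mu = 15578718 / 9745
Step 3: mu = 1598.64 cm^2/(V*s)

1598.64


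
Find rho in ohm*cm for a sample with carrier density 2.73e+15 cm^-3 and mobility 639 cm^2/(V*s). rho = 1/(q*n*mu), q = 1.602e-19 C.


Step 1: sigma = q * n * mu = 1.602e-19 * 2.73e+15 * 639 = 2.79464e-01 S/cm
Step 2: rho = 1 / sigma = 1 / 2.79464e-01 = 3.578 ohm*cm

3.578


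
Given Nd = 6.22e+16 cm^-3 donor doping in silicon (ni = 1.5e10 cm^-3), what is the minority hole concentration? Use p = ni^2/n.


Step 1: Since Nd >> ni, n ≈ Nd = 6.22e+16 cm^-3
Step 2: p = ni^2 / n = (1.5e10)^2 / 6.22e+16
Step 3: p = 2.25e20 / 6.22e+16 = 3.62e+03 cm^-3

3.62e+03


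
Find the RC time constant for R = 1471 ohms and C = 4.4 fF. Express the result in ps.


Step 1: tau = R * C
Step 2: tau = 1471 * 4.4 fF = 1471 * 4.4e-15 F
Step 3: tau = 6.4724e-12 s = 6.4724 ps

6.4724


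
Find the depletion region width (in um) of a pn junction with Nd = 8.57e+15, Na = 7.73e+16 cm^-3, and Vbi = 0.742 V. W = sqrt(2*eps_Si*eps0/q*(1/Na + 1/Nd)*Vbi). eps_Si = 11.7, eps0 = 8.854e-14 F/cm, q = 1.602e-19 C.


Step 1: 1/Na + 1/Nd = 1/7.73e+16 + 1/8.57e+15 = 1.29623e-16
Step 2: 2*eps*eps0/q = 2*11.7*8.854e-14/1.602e-19 = 1.293281e+07
Step 3: W^2 = 1.293281e+07 * 1.29623e-16 * 0.742 = 1.24388e-09
Step 4: W = sqrt(1.24388e-09) = 3.527e-05 cm = 0.3527 um

0.3527


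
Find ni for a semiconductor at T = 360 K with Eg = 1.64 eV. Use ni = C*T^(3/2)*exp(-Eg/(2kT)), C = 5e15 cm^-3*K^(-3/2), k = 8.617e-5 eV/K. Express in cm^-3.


Step 1: Compute kT = 8.617e-5 * 360 = 0.0310212 eV
Step 2: Exponent = -Eg/(2kT) = -1.64/(2*0.0310212) = -26.43354
Step 3: T^(3/2) = 360^1.5 = 6830.52
Step 4: ni = 5e15 * 6830.52 * exp(-26.43354) = 1.13e+08 cm^-3

1.13e+08


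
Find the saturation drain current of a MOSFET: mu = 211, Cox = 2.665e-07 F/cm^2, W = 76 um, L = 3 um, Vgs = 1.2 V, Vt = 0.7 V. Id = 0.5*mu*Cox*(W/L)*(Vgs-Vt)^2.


Step 1: Overdrive voltage Vov = Vgs - Vt = 1.2 - 0.7 = 0.5 V
Step 2: W/L = 76/3 = 25.3333
Step 3: Id = 0.5 * 211 * 2.665e-07 * 25.3333 * 0.5^2
Step 4: Id = 1.78e-04 A

1.78e-04


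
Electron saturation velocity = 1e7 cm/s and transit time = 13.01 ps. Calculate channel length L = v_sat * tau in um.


Step 1: tau in seconds = 13.01 ps * 1e-12 = 1.3010e-11 s
Step 2: L = v_sat * tau = 1e7 * 1.3010e-11 = 1.3010e-04 cm
Step 3: L in um = 1.3010e-04 * 1e4 = 1.301 um

1.301


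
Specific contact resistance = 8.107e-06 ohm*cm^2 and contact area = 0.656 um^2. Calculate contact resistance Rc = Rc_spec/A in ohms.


Step 1: Convert area to cm^2: 0.656 um^2 = 6.5600e-09 cm^2
Step 2: Rc = Rc_spec / A = 8.107e-06 / 6.5600e-09
Step 3: Rc = 1.24e+03 ohms

1.24e+03


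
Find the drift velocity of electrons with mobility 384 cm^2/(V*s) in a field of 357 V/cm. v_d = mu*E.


Step 1: v_d = mu * E
Step 2: v_d = 384 * 357 = 137088
Step 3: v_d = 1.37e+05 cm/s

1.37e+05


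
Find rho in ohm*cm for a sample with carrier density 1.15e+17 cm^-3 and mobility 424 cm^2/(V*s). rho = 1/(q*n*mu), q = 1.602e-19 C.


Step 1: sigma = q * n * mu = 1.602e-19 * 1.15e+17 * 424 = 7.81135e+00 S/cm
Step 2: rho = 1 / sigma = 1 / 7.81135e+00 = 0.128 ohm*cm

0.128


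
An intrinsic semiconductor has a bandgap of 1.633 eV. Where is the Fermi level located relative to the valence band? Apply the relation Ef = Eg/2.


Step 1: For an intrinsic semiconductor, the Fermi level sits at midgap.
Step 2: Ef = Eg / 2 = 1.633 / 2 = 0.8165 eV

0.8165


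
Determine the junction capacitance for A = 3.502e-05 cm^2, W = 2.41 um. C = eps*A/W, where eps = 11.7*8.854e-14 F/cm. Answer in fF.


Step 1: eps_Si = 11.7 * 8.854e-14 = 1.035918e-12 F/cm
Step 2: W in cm = 2.41 * 1e-4 = 2.41e-04 cm
Step 3: C = 1.035918e-12 * 3.502e-05 / 2.41e-04 = 1.505305e-13 F
Step 4: C = 150.53 fF

150.53


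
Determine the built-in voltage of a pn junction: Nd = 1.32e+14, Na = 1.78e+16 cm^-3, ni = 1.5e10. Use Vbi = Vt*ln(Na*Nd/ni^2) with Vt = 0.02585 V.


Step 1: Compute Na*Nd/ni^2 = 1.78e+16 * 1.32e+14 / (1.5e10)^2 = 1.0443e+10
Step 2: ln(1.0443e+10) = 23.0692
Step 3: Vbi = 0.02585 * 23.0692 = 0.596 V

0.596


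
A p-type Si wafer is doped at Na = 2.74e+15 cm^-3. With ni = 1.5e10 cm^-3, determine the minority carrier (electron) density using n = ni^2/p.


Step 1: Majority hole concentration p ≈ Na = 2.74e+15 cm^-3
Step 2: n = ni^2 / Na = (1.5e10)^2 / 2.74e+15
Step 3: n = 8.21e+04 cm^-3

8.21e+04


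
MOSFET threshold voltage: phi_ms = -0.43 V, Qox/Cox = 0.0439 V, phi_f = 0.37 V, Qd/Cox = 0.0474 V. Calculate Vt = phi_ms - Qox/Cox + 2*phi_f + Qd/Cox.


Step 1: Vt = phi_ms - Qox/Cox + 2*phi_f + Qd/Cox
Step 2: Vt = -0.43 - 0.0439 + 2*0.37 + 0.0474
Step 3: Vt = -0.43 - 0.0439 + 0.74 + 0.0474
Step 4: Vt = 0.3135 V

0.3135


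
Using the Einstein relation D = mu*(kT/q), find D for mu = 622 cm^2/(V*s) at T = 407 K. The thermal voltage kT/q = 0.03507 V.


Step 1: D = mu * (kT/q)
Step 2: D = 622 * 0.03507
Step 3: D = 21.81 cm^2/s

21.81


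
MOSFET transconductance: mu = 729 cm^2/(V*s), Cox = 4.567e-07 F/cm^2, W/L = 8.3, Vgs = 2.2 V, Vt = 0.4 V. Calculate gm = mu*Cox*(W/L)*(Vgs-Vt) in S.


Step 1: Vov = Vgs - Vt = 2.2 - 0.4 = 1.8 V
Step 2: gm = mu * Cox * (W/L) * Vov
Step 3: gm = 729 * 4.567e-07 * 8.3 * 1.8 = 4.97e-03 S

4.97e-03


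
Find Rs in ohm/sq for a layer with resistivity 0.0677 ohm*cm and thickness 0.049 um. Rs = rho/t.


Step 1: Convert thickness to cm: t = 0.049 um = 4.9000e-06 cm
Step 2: Rs = rho / t = 0.0677 / 4.9000e-06
Step 3: Rs = 13816.3 ohm/sq

13816.3


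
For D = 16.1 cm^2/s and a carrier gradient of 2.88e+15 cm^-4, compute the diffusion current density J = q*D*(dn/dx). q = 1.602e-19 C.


Step 1: J = q * D * (dn/dx)
Step 2: J = 1.602e-19 * 16.1 * 2.88e+15
Step 3: J = 7.43e-03 A/cm^2

7.43e-03


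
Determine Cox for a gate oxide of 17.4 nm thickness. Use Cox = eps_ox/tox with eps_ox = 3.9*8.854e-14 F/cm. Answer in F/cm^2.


Step 1: eps_ox = 3.9 * 8.854e-14 = 3.45306e-13 F/cm
Step 2: tox in cm = 17.4 nm * 1e-7 = 1.7400e-06 cm
Step 3: Cox = 3.45306e-13 / 1.7400e-06 = 1.98e-07 F/cm^2

1.98e-07


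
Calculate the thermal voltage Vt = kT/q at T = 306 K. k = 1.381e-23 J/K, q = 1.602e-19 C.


Step 1: kT = 1.381e-23 * 306 = 4.22586e-21 J
Step 2: Vt = kT/q = 4.22586e-21 / 1.602e-19
Step 3: Vt = 0.02638 V

0.02638


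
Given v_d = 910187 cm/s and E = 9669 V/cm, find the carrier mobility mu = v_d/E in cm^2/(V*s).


Step 1: mu = v_d / E
Step 2: mu = 910187 / 9669
Step 3: mu = 94.13 cm^2/(V*s)

94.13


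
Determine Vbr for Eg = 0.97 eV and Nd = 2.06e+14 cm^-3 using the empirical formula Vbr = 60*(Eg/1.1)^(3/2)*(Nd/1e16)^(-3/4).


Step 1: Eg/1.1 = 0.97/1.1 = 0.881818
Step 2: (Eg/1.1)^1.5 = 0.881818^1.5 = 0.828073
Step 3: (Nd/1e16)^(-0.75) = (0.0206)^(-0.75) = 18.390756
Step 4: Vbr = 60 * 0.828073 * 18.390756 = 913.7 V

913.7


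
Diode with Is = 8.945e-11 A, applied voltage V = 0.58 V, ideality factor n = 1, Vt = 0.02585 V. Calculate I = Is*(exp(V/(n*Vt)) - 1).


Step 1: V/(n*Vt) = 0.58/(1*0.02585) = 22.4371
Step 2: exp(22.4371) = 5.5502e+09
Step 3: I = 8.945e-11 * (5.5502e+09 - 1) = 4.96e-01 A

4.96e-01


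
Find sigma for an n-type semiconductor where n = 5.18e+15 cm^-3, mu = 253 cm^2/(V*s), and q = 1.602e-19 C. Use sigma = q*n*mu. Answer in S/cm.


Step 1: sigma = q * n * mu
Step 2: sigma = 1.602e-19 * 5.18e+15 * 253
Step 3: sigma = 2.099e-01 S/cm

2.099e-01


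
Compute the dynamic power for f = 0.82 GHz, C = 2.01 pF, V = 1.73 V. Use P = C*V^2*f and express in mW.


Step 1: V^2 = 1.73^2 = 2.9929 V^2
Step 2: P = C*V^2*f = 2.01e-12 F * 2.9929 * 0.82e9 Hz
Step 3: P = 4.93289778e-03 W
Step 4: P = 4.933 mW

4.933


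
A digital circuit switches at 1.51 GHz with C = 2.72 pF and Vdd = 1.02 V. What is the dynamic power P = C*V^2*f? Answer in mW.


Step 1: V^2 = 1.02^2 = 1.0404 V^2
Step 2: P = C*V^2*f = 2.72e-12 F * 1.0404 * 1.51e9 Hz
Step 3: P = 4.27313088e-03 W
Step 4: P = 4.273 mW

4.273


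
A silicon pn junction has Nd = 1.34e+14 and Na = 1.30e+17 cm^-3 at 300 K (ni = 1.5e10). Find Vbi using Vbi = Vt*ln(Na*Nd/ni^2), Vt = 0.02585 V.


Step 1: Compute Na*Nd/ni^2 = 1.30e+17 * 1.34e+14 / (1.5e10)^2 = 7.7422e+10
Step 2: ln(7.7422e+10) = 25.0725
Step 3: Vbi = 0.02585 * 25.0725 = 0.648 V

0.648


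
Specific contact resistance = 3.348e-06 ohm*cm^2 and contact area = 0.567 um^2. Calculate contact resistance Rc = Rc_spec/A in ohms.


Step 1: Convert area to cm^2: 0.567 um^2 = 5.6700e-09 cm^2
Step 2: Rc = Rc_spec / A = 3.348e-06 / 5.6700e-09
Step 3: Rc = 5.90e+02 ohms

5.90e+02


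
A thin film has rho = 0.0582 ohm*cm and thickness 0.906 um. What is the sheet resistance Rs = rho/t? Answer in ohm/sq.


Step 1: Convert thickness to cm: t = 0.906 um = 9.0600e-05 cm
Step 2: Rs = rho / t = 0.0582 / 9.0600e-05
Step 3: Rs = 642.4 ohm/sq

642.4


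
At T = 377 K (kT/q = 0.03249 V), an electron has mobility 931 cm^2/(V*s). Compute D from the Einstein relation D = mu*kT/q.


Step 1: D = mu * (kT/q)
Step 2: D = 931 * 0.03249
Step 3: D = 30.25 cm^2/s

30.25


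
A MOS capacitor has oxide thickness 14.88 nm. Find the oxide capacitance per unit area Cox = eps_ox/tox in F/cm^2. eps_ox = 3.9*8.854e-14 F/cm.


Step 1: eps_ox = 3.9 * 8.854e-14 = 3.45306e-13 F/cm
Step 2: tox in cm = 14.88 nm * 1e-7 = 1.4880e-06 cm
Step 3: Cox = 3.45306e-13 / 1.4880e-06 = 2.32e-07 F/cm^2

2.32e-07


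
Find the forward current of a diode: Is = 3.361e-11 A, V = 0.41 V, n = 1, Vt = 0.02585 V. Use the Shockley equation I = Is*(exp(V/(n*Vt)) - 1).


Step 1: V/(n*Vt) = 0.41/(1*0.02585) = 15.8607
Step 2: exp(15.8607) = 7.7306e+06
Step 3: I = 3.361e-11 * (7.7306e+06 - 1) = 2.60e-04 A

2.60e-04


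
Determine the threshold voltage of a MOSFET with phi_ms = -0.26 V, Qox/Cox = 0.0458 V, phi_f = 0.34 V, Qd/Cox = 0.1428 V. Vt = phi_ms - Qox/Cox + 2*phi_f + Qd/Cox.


Step 1: Vt = phi_ms - Qox/Cox + 2*phi_f + Qd/Cox
Step 2: Vt = -0.26 - 0.0458 + 2*0.34 + 0.1428
Step 3: Vt = -0.26 - 0.0458 + 0.68 + 0.1428
Step 4: Vt = 0.517 V

0.517


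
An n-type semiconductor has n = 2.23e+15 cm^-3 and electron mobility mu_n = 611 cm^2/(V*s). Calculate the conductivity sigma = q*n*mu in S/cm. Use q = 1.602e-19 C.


Step 1: sigma = q * n * mu
Step 2: sigma = 1.602e-19 * 2.23e+15 * 611
Step 3: sigma = 2.183e-01 S/cm

2.183e-01


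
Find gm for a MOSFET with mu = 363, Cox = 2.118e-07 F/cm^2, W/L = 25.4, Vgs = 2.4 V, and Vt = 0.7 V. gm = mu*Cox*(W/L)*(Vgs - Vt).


Step 1: Vov = Vgs - Vt = 2.4 - 0.7 = 1.7 V
Step 2: gm = mu * Cox * (W/L) * Vov
Step 3: gm = 363 * 2.118e-07 * 25.4 * 1.7 = 3.32e-03 S

3.32e-03
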